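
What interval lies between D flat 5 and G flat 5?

D to G spans four letter names (D-E-F-G), so the interval is some kind of fourth.
Counting semitones, Db5→Gb5 is 5, which is the perfect fourth.

perfect fourth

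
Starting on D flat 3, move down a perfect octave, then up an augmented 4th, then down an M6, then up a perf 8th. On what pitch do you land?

B flat 2

Down a perfect octave from Db3: Db2 (12 semitones down).
Db2 up an augmented fourth → G2 (6 semitones).
A major sixth down from G2 is Bb1.
A perfect octave up from Bb1 is Bb2.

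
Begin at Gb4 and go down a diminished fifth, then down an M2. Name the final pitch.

A diminished fifth down from Gb4 is C4.
Down a major second from C4: Bb3 (2 semitones down).

Bb3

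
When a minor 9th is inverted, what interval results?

First reduce the compound minor ninth to its simple form, a minor second.
The rule of nine gives the new number: 9 − 2 = 7, so a second becomes a seventh.
Quality inverts too: minor becomes major. That makes the inversion a major seventh.

major seventh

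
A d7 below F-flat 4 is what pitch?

G 3

Counting seven letter names down from F lands on G.
A diminished seventh is 9 semitones; 9 semitones down from Fb4 gives G3.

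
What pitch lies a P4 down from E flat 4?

B flat 3

The fourth takes the letter from E down to B.
Moving 5 semitones down from Eb4 (the size of a perfect fourth) reaches Bb3.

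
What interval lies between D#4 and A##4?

A5

D to A spans five letter names (D-E-F-G-A) — that makes it a fifth of some quality.
A perfect fifth would be 7 semitones; D#4 to A##4 is 8, one semitone wider, so the interval is augmented.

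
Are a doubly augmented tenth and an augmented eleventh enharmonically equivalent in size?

Yes

A doubly augmented tenth spans 18 semitones, and an augmented eleventh also spans 18 semitones — they're enharmonic.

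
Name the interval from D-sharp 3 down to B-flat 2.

augmented third

Descending from D#3 to Bb2 is the same interval as ascending Bb2 to D#3.
B to D spans three letter names (B-C-D) — that makes it a third of some quality.
A major third would be 4 semitones; Bb2 to D#3 is 5, one semitone wider, so the interval is augmented.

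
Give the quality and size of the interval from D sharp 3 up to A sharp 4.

D to A spans five letter names (D-E-F-G-A), plus an octave: a twelfth.
The perfect twelfth spans 19 semitones, and D#3 to A#4 is exactly 19 semitones — so this is a perfect twelfth.
(Equivalently, a compound perfect fifth: a perfect fifth plus an octave.)

perfect twelfth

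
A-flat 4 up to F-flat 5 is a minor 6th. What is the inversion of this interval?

The rule of nine gives the new number: 9 − 6 = 3, so a sixth becomes a third.
And minor becomes major under inversion, so we get a major third.

major 3rd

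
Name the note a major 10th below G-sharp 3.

The tenth's letter: G down three letter names plus an octave → E.
Moving 16 semitones down from G#3 (the size of a major tenth) reaches E2.

E 2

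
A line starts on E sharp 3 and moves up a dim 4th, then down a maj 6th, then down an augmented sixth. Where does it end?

E double-flat 2

A diminished fourth up from E#3 is A3.
A3 down a major sixth → C3 (9 semitones).
C3 down an augmented sixth → Ebb2 (10 semitones).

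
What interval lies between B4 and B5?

B to B is the same letter name, plus an octave, so the interval is some kind of octave.
Counting semitones, B4→B5 is 12, which is the perfect octave.

perfect octave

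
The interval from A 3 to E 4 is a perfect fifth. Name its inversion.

P4

The rule of nine gives the new number: 9 − 5 = 4, so a fifth becomes a fourth.
The quality also flips — perfect stays perfect — giving a perfect fourth.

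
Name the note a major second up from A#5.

B#5

The second takes the letter from A up to B.
Moving 2 semitones up from A#5 (the size of a major second) reaches B#5.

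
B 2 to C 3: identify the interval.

m2

B to C spans two letter names (B-C) — that makes it a second of some quality.
A major second would be 2 semitones, but B2 to C3 is 1 — one semitone narrower, making it a minor second.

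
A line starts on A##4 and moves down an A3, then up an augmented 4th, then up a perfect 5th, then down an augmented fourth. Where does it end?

An augmented third down from A##4 is F#4.
Up an augmented fourth from F#4: B#4 (6 semitones up).
Up a perfect fifth from B#4: F##5 (7 semitones up).
An augmented fourth down from F##5 is C#5.

C#5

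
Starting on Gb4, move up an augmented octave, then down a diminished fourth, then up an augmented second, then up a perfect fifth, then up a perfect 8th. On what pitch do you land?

B##6

Up an augmented octave from Gb4: G5 (13 semitones up).
A diminished fourth down from G5 is D#5.
D#5 up an augmented second → E##5 (3 semitones).
E##5 up a perfect fifth → B##5 (7 semitones).
Up a perfect octave from B##5: B##6 (12 semitones up).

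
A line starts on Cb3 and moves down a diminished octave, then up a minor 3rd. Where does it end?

Eb2

Down a diminished octave from Cb3: C2 (11 semitones down).
A minor third up from C2 is Eb2.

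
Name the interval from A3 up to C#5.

major 10th

A to C spans three letter names (A-B-C), plus an octave: a tenth.
Counting semitones, A3→C#5 is 16, which is the major tenth.
(Equivalently, a compound major third: a major third plus an octave.)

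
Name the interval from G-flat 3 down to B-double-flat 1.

Descending from Gb3 to Bbb1 is the same interval as ascending Bbb1 to Gb3.
B to G spans six letter names (B-C-D-E-F-G), plus an octave — that makes it a thirteenth of some quality.
Counting semitones, Bbb1→Gb3 is 21, which is the major thirteenth.
(Equivalently, a compound major sixth: a major sixth plus an octave.)

major thirteenth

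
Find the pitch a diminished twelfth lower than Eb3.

A1

The twelfth's letter: E down five letter names plus an octave → A.
A diminished twelfth is 18 semitones; 18 semitones down from Eb3 gives A1.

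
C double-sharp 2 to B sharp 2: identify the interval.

m7

C to B spans seven letter names (C-D-E-F-G-A-B) — that makes it a seventh of some quality.
At 10 semitones, C##2→B#2 falls one short of a major seventh: minor.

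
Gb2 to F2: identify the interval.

minor second

Descending from Gb2 to F2 is the same interval as ascending F2 to Gb2.
F to G spans two letter names (F-G): a second.
F2 to Gb2 is 1 semitone, a half step short of the major second (2), so this is minor.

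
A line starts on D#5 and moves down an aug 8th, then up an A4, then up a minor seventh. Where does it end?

An augmented octave down from D#5 is D4.
D4 up an augmented fourth → G#4 (6 semitones).
Up a minor seventh from G#4: F#5 (10 semitones up).

F#5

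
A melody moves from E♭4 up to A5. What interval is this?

augmented eleventh

E to A spans four letter names (E-F-G-A), plus an octave: an eleventh.
A perfect eleventh would be 17 semitones; Eb4 to A5 is 18, one semitone wider, so the interval is augmented.
(Equivalently, a compound augmented fourth: an augmented fourth plus an octave.)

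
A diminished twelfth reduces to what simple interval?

diminished 5th

Take out an octave (7 from the number): 12 − 7 = 5.
That makes a diminished twelfth a compound diminished fifth — an octave plus a diminished fifth.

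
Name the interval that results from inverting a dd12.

doubly augmented 4th

First reduce the compound doubly diminished twelfth to its simple form, a doubly diminished fifth.
Inverted interval numbers add to nine, so a fifth pairs with a fourth (5 + 4 = 9).
And doubly diminished becomes doubly augmented under inversion, so we get a doubly augmented fourth.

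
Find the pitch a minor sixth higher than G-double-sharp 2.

E-sharp 3

Counting six letter names up from G lands on E.
A minor sixth is 8 semitones; 8 semitones up from G##2 gives E#3.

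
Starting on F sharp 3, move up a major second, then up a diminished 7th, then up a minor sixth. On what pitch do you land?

Up a major second from F#3: G#3 (2 semitones up).
Up a diminished seventh from G#3: F4 (9 semitones up).
Up a minor sixth from F4: Db5 (8 semitones up).

D flat 5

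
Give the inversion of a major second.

Interval numbers invert to sum to nine: 2 + 7 = 9, so a second inverts to a seventh.
And major becomes minor under inversion, so we get a minor seventh.

minor 7th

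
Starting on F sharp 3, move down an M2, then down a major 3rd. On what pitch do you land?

A major second down from F#3 is E3.
E3 down a major third → C3 (4 semitones).

C 3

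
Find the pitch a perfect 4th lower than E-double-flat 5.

B-double-flat 4

Four letter names down from E: B.
A perfect fourth spans 5 semitones, so from Ebb5 the target pitch is Bbb4.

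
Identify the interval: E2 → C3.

m6

E to C spans six letter names (E-F-G-A-B-C) — that makes it a sixth of some quality.
E2 to C3 is 8 semitones, a half step short of the major sixth (9), so this is minor.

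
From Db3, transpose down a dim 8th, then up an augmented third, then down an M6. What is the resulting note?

A#1

A diminished octave down from Db3 is D2.
D2 up an augmented third → F##2 (5 semitones).
A major sixth down from F##2 is A#1.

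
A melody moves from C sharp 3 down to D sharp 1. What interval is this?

minor fourteenth

Descending from C#3 to D#1 is the same interval as ascending D#1 to C#3.
D to C spans seven letter names (D-E-F-G-A-B-C), plus an octave: a fourteenth.
D#1 to C#3 is 22 semitones, a half step short of the major fourteenth (23), so this is minor.
(Equivalently, a compound minor seventh: a minor seventh plus an octave.)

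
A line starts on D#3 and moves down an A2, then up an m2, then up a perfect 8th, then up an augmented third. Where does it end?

F#4

D#3 down an augmented second → C3 (3 semitones).
A minor second up from C3 is Db3.
A perfect octave up from Db3 is Db4.
Up an augmented third from Db4: F#4 (5 semitones up).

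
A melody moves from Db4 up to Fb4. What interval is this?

D to F spans three letter names (D-E-F) — that makes it a third of some quality.
A major third would be 4 semitones, but Db4 to Fb4 is 3 — one semitone narrower, making it a minor third.

minor third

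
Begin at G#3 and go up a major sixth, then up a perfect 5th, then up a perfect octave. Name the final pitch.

A major sixth up from G#3 is E#4.
E#4 up a perfect fifth → B#4 (7 semitones).
A perfect octave up from B#4 is B#5.

B#5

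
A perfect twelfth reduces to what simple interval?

perfect fifth

Subtracting seven from the interval number removes an octave: 12 − 7 = 5.
Quality carries through unchanged, so the simple form is a perfect fifth.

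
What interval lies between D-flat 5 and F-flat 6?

D to F spans three letter names (D-E-F), plus an octave, so the interval is some kind of tenth.
Db5 to Fb6 is 15 semitones, a half step short of the major tenth (16), so this is minor.
(Equivalently, a compound minor third: a minor third plus an octave.)

m10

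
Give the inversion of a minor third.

major sixth

The rule of nine gives the new number: 9 − 3 = 6, so a third becomes a sixth.
The quality also flips — minor becomes major — giving a major sixth.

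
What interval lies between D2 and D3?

D to D is the same letter name, plus an octave, so the interval is some kind of octave.
Counting semitones, D2→D3 is 12, which is the perfect octave.

perfect octave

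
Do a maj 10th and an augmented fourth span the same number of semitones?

A major tenth is 16 semitones but an augmented fourth is 6 semitones — different sizes.

No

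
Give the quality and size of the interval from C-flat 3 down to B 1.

diminished ninth

Descending from Cb3 to B1 is the same interval as ascending B1 to Cb3.
B to C spans two letter names (B-C), plus an octave: a ninth.
A major ninth would be 14 semitones; B1 to Cb3 is 12, two semitones narrower, so the interval is diminished.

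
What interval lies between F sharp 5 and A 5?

minor third

F to A spans three letter names (F-G-A) — that makes it a third of some quality.
F#5 to A5 is 3 semitones, a half step short of the major third (4), so this is minor.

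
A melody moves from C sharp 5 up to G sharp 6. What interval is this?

perfect twelfth

C to G spans five letter names (C-D-E-F-G), plus an octave, so the interval is some kind of twelfth.
The perfect twelfth spans 19 semitones, and C#5 to G#6 is exactly 19 semitones — so this is a perfect twelfth.
(Equivalently, a compound perfect fifth: a perfect fifth plus an octave.)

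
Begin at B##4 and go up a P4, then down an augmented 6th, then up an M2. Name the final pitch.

Up a perfect fourth from B##4: E##5 (5 semitones up).
Down an augmented sixth from E##5: G#4 (10 semitones down).
Up a major second from G#4: A#4 (2 semitones up).

A#4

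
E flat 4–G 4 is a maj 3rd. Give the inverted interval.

The rule of nine gives the new number: 9 − 3 = 6, so a third becomes a sixth.
And major becomes minor under inversion, so we get a minor sixth.

minor 6th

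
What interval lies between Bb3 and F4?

B to F spans five letter names (B-C-D-E-F), so the interval is some kind of fifth.
The perfect fifth spans 7 semitones, and Bb3 to F4 is exactly 7 semitones — so this is a perfect fifth.

P5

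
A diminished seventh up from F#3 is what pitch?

Counting seven letter names up from F lands on E.
Moving 9 semitones up from F#3 (the size of a diminished seventh) reaches Eb4.

Eb4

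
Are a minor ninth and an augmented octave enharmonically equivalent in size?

Yes

Both span 13 semitones: a minor ninth and an augmented octave are the same chromatic distance.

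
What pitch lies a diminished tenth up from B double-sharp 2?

Counting three letter names plus an octave up from B lands on D.
A diminished tenth is 14 semitones; 14 semitones up from B##2 gives D#4.

D sharp 4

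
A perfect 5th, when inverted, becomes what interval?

P4

The rule of nine gives the new number: 9 − 5 = 4, so a fifth becomes a fourth.
The quality also flips — perfect stays perfect — giving a perfect fourth.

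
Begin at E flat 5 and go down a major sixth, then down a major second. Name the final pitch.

F flat 4

Down a major sixth from Eb5: Gb4 (9 semitones down).
Gb4 down a major second → Fb4 (2 semitones).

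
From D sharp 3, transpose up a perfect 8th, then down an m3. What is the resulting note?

B sharp 3

D#3 up a perfect octave → D#4 (12 semitones).
D#4 down a minor third → B#3 (3 semitones).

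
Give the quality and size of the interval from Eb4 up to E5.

E to E is the same letter name, plus an octave: an octave.
The perfect octave is 12 semitones; here we have 13, one semitone wider: augmented.

augmented 8th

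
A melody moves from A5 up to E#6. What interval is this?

augmented 5th

A to E spans five letter names (A-B-C-D-E): a fifth.
A5 to E#6 spans 8 semitones — one semitone wider than the perfect fifth (7) — giving an augmented fifth.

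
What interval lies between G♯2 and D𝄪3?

augmented 5th

G to D spans five letter names (G-A-B-C-D): a fifth.
The perfect fifth is 7 semitones; here we have 8, one semitone wider: augmented.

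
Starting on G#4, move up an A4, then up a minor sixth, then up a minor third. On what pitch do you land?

G#4 up an augmented fourth → C##5 (6 semitones).
Up a minor sixth from C##5: A#5 (8 semitones up).
A#5 up a minor third → C#6 (3 semitones).

C#6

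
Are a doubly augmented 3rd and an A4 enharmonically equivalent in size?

Yes

A doubly augmented third = 6 semitones = an augmented fourth; enharmonically equal.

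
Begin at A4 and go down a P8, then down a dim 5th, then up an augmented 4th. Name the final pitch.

A4 down a perfect octave → A3 (12 semitones).
A3 down a diminished fifth → D#3 (6 semitones).
An augmented fourth up from D#3 is G##3.

G##3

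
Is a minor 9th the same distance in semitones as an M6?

No

A minor ninth spans 13 semitones; a major sixth spans 9 semitones. They differ by 4.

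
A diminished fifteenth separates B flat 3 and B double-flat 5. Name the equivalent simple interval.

Each octave removed subtracts seven from the number: 15 − 7 = 8.
So a diminished fifteenth is an octave plus a diminished octave. The quality is unchanged.

diminished octave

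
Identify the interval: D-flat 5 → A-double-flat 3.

Descending from Db5 to Abb3 is the same interval as ascending Abb3 to Db5.
A to D spans four letter names (A-B-C-D), plus an octave: an eleventh.
A perfect eleventh would be 17 semitones; Abb3 to Db5 is 18, one semitone wider, so the interval is augmented.
(Equivalently, a compound augmented fourth: an augmented fourth plus an octave.)

augmented eleventh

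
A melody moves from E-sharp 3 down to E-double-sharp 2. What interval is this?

diminished octave

Descending from E#3 to E##2 is the same interval as ascending E##2 to E#3.
E to E is the same letter name, plus an octave: an octave.
A perfect octave would be 12 semitones; E##2 to E#3 is 11, one semitone narrower, so the interval is diminished.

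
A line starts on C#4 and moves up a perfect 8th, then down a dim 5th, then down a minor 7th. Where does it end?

Up a perfect octave from C#4: C#5 (12 semitones up).
C#5 down a diminished fifth → F##4 (6 semitones).
A minor seventh down from F##4 is G##3.

G##3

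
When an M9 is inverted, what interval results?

minor 7th

First reduce the compound major ninth to its simple form, a major second.
Interval numbers invert to sum to nine: 2 + 7 = 9, so a second inverts to a seventh.
The quality also flips — major becomes minor — giving a minor seventh.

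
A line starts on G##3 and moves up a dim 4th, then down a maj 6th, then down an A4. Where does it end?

A diminished fourth up from G##3 is C#4.
A major sixth down from C#4 is E3.
E3 down an augmented fourth → Bb2 (6 semitones).

Bb2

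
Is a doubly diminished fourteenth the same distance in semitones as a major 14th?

No

20 semitones (doubly diminished fourteenth) vs 23 semitones (major fourteenth): not equal.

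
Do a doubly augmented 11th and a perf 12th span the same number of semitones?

Yes

Both span 19 semitones: a doubly augmented eleventh and a perfect twelfth are the same chromatic distance.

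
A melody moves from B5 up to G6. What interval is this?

minor sixth

B to G spans six letter names (B-C-D-E-F-G): a sixth.
A major sixth would be 9 semitones, but B5 to G6 is 8 — one semitone narrower, making it a minor sixth.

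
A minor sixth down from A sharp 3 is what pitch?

C double-sharp 3

Counting six letter names down from A lands on C.
A minor sixth is 8 semitones; 8 semitones down from A#3 gives C##3.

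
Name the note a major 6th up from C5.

A5

The sixth takes the letter from C up to A.
Moving 9 semitones up from C5 (the size of a major sixth) reaches A5.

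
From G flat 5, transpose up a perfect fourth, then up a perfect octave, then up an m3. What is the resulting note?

Gb5 up a perfect fourth → Cb6 (5 semitones).
A perfect octave up from Cb6 is Cb7.
Cb7 up a minor third → Ebb7 (3 semitones).

E double-flat 7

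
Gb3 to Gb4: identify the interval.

perfect octave

G to G is the same letter name, plus an octave: an octave.
Counting semitones, Gb3→Gb4 is 12, which is the perfect octave.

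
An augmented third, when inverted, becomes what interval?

diminished 6th

Interval numbers invert to sum to nine: 3 + 6 = 9, so a third inverts to a sixth.
The quality also flips — augmented becomes diminished — giving a diminished sixth.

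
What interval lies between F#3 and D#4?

major 6th

F to D spans six letter names (F-G-A-B-C-D), so the interval is some kind of sixth.
F#3 to D#4 is 9 semitones, matching the major sixth exactly, so the quality is major.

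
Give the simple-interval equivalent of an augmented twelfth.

augmented fifth

Each octave removed subtracts seven from the number: 12 − 7 = 5.
So an augmented twelfth is an octave plus an augmented fifth. The quality is unchanged.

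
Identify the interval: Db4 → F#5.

D to F spans three letter names (D-E-F), plus an octave — that makes it a tenth of some quality.
Db4 to F#5 spans 17 semitones — one semitone wider than the major tenth (16) — giving an augmented tenth.
(Equivalently, a compound augmented third: an augmented third plus an octave.)

augmented tenth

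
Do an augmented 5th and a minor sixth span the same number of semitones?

Both span 8 semitones: an augmented fifth and a minor sixth are the same chromatic distance.

Yes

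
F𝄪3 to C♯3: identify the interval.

Descending from F##3 to C#3 is the same interval as ascending C#3 to F##3.
C to F spans four letter names (C-D-E-F), so the interval is some kind of fourth.
A perfect fourth would be 5 semitones; C#3 to F##3 is 6, one semitone wider, so the interval is augmented.

augmented fourth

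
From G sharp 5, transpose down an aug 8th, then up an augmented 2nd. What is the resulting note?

An augmented octave down from G#5 is G4.
G4 up an augmented second → A#4 (3 semitones).

A sharp 4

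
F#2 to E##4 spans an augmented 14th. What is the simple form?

Take out an octave (7 from the number): 14 − 7 = 7.
Quality carries through unchanged, so the simple form is an augmented seventh.

augmented seventh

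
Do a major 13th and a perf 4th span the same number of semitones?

21 semitones (major thirteenth) vs 5 semitones (perfect fourth): not equal.

No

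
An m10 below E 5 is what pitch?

C sharp 4

Counting three letter names plus an octave down from E lands on C.
Moving 15 semitones down from E5 (the size of a minor tenth) reaches C#4.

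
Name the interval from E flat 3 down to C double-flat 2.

Descending from Eb3 to Cbb2 is the same interval as ascending Cbb2 to Eb3.
C to E spans three letter names (C-D-E), plus an octave, so the interval is some kind of tenth.
The major tenth is 16 semitones; here we have 17, one semitone wider: augmented.
(Equivalently, a compound augmented third: an augmented third plus an octave.)

augmented tenth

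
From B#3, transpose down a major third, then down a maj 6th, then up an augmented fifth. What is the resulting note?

Down a major third from B#3: G#3 (4 semitones down).
Down a major sixth from G#3: B2 (9 semitones down).
Up an augmented fifth from B2: F##3 (8 semitones up).

F##3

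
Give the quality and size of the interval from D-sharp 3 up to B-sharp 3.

D to B spans six letter names (D-E-F-G-A-B), so the interval is some kind of sixth.
Counting semitones, D#3→B#3 is 9, which is the major sixth.

major sixth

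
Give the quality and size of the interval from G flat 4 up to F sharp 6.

augmented fourteenth

G to F spans seven letter names (G-A-B-C-D-E-F), plus an octave — that makes it a fourteenth of some quality.
The major fourteenth is 23 semitones; here we have 24, one semitone wider: augmented.
(Equivalently, a compound augmented seventh: an augmented seventh plus an octave.)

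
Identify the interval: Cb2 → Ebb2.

C to E spans three letter names (C-D-E) — that makes it a third of some quality.
A major third would be 4 semitones, but Cb2 to Ebb2 is 3 — one semitone narrower, making it a minor third.

minor third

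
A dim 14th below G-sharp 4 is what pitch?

A-double-sharp 2

Counting seven letter names plus an octave down from G lands on A.
A diminished fourteenth spans 21 semitones, so from G#4 the target pitch is A##2.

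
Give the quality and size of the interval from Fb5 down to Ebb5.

M2

Descending from Fb5 to Ebb5 is the same interval as ascending Ebb5 to Fb5.
E to F spans two letter names (E-F): a second.
Ebb5 to Fb5 is 2 semitones, matching the major second exactly, so the quality is major.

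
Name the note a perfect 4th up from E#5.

The fourth takes the letter from E up to A.
A perfect fourth is 5 semitones; 5 semitones up from E#5 gives A#5.

A#5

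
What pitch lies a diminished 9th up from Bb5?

Cbb7

The ninth's letter: B up two letter names plus an octave → C.
Moving 12 semitones up from Bb5 (the size of a diminished ninth) reaches Cbb7.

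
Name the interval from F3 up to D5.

M13

F to D spans six letter names (F-G-A-B-C-D), plus an octave, so the interval is some kind of thirteenth.
The major thirteenth spans 21 semitones, and F3 to D5 is exactly 21 semitones — so this is a major thirteenth.
(Equivalently, a compound major sixth: a major sixth plus an octave.)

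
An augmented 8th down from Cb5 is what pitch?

The letter stays C (same as the start), shifted an octave down.
An augmented octave spans 13 semitones, so from Cb5 the target pitch is Cbb4.

Cbb4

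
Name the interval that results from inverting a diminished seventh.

augmented 2nd

Inverted interval numbers add to nine, so a seventh pairs with a second (7 + 2 = 9).
And diminished becomes augmented under inversion, so we get an augmented second.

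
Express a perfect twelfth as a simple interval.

Subtracting seven from the interval number removes an octave: 12 − 7 = 5.
That makes a perfect twelfth a compound perfect fifth — an octave plus a perfect fifth.

perfect fifth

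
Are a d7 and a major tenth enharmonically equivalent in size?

A diminished seventh spans 9 semitones; a major tenth spans 16 semitones. They differ by 7.

No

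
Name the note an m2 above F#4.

Counting two letter names up from F lands on G.
A minor second is 1 semitone; 1 semitone up from F#4 gives G4.

G4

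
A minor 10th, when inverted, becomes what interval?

First reduce the compound minor tenth to its simple form, a minor third.
The rule of nine gives the new number: 9 − 3 = 6, so a third becomes a sixth.
Quality inverts too: minor becomes major. That makes the inversion a major sixth.

major 6th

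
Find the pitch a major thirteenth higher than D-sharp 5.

Six letters up from D (plus an octave) reaches B.
Moving 21 semitones up from D#5 (the size of a major thirteenth) reaches B#6.

B-sharp 6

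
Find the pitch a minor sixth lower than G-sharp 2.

Counting six letter names down from G lands on B.
A minor sixth spans 8 semitones, so from G#2 the target pitch is B#1.

B-sharp 1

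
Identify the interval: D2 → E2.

D to E spans two letter names (D-E), so the interval is some kind of second.
D2 to E2 is 2 semitones, matching the major second exactly, so the quality is major.

major second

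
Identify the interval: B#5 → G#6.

B to G spans six letter names (B-C-D-E-F-G): a sixth.
A major sixth would be 9 semitones, but B#5 to G#6 is 8 — one semitone narrower, making it a minor sixth.

minor 6th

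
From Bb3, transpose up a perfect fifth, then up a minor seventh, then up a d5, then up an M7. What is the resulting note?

Ab6

A perfect fifth up from Bb3 is F4.
Up a minor seventh from F4: Eb5 (10 semitones up).
A diminished fifth up from Eb5 is Bbb5.
Bbb5 up a major seventh → Ab6 (11 semitones).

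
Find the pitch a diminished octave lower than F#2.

For an octave the letter name doesn't change: still F, an octave down.
A diminished octave spans 11 semitones, so from F#2 the target pitch is F##1.

F##1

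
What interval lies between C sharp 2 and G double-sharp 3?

augmented twelfth

C to G spans five letter names (C-D-E-F-G), plus an octave: a twelfth.
C#2 to G##3 spans 20 semitones — one semitone wider than the perfect twelfth (19) — giving an augmented twelfth.
(Equivalently, a compound augmented fifth: an augmented fifth plus an octave.)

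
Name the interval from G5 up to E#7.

G to E spans six letter names (G-A-B-C-D-E), plus an octave: a thirteenth.
The major thirteenth is 21 semitones; here we have 22, one semitone wider: augmented.
(Equivalently, a compound augmented sixth: an augmented sixth plus an octave.)

A13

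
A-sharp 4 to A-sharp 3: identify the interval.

Descending from A#4 to A#3 is the same interval as ascending A#3 to A#4.
A to A is the same letter name, plus an octave, so the interval is some kind of octave.
The perfect octave spans 12 semitones, and A#3 to A#4 is exactly 12 semitones — so this is a perfect octave.

P8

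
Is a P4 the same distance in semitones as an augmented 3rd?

Both span 5 semitones: a perfect fourth and an augmented third are the same chromatic distance.

Yes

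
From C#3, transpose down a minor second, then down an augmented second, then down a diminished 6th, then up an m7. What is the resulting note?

A minor second down from C#3 is B#2.
Down an augmented second from B#2: A2 (3 semitones down).
A2 down a diminished sixth → C##2 (7 semitones).
A minor seventh up from C##2 is B#2.

B#2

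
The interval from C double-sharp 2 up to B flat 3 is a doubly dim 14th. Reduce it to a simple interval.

Subtracting seven from the interval number removes an octave: 14 − 7 = 7.
Quality carries through unchanged, so the simple form is a doubly diminished seventh.

dd7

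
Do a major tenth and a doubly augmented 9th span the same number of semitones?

A major tenth spans 16 semitones, and a doubly augmented ninth also spans 16 semitones — they're enharmonic.

Yes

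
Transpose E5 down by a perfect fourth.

B4

The fourth takes the letter from E down to B.
Moving 5 semitones down from E5 (the size of a perfect fourth) reaches B4.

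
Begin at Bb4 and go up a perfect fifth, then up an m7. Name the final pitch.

A perfect fifth up from Bb4 is F5.
F5 up a minor seventh → Eb6 (10 semitones).

Eb6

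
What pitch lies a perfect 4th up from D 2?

G 2

Four letter names up from D: G.
Moving 5 semitones up from D2 (the size of a perfect fourth) reaches G2.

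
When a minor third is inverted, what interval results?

The rule of nine gives the new number: 9 − 3 = 6, so a third becomes a sixth.
Quality inverts too: minor becomes major. That makes the inversion a major sixth.

M6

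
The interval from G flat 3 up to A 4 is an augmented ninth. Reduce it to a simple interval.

A2

Take out an octave (7 from the number): 9 − 7 = 2.
So an augmented ninth is an octave plus an augmented second. The quality is unchanged.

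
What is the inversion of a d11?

augmented fifth

First reduce the compound diminished eleventh to its simple form, a diminished fourth.
Interval numbers invert to sum to nine: 4 + 5 = 9, so a fourth inverts to a fifth.
Quality inverts too: diminished becomes augmented. That makes the inversion an augmented fifth.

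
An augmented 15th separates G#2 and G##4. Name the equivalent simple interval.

Take out an octave (7 from the number): 15 − 7 = 8.
That makes an augmented fifteenth a compound augmented octave — an octave plus an augmented octave.

A8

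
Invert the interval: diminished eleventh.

First reduce the compound diminished eleventh to its simple form, a diminished fourth.
Inverted interval numbers add to nine, so a fourth pairs with a fifth (4 + 5 = 9).
Quality inverts too: diminished becomes augmented. That makes the inversion an augmented fifth.

augmented 5th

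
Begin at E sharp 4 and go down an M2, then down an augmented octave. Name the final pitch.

D 3

E#4 down a major second → D#4 (2 semitones).
D#4 down an augmented octave → D3 (13 semitones).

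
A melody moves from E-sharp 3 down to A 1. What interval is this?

augmented twelfth

Descending from E#3 to A1 is the same interval as ascending A1 to E#3.
A to E spans five letter names (A-B-C-D-E), plus an octave, so the interval is some kind of twelfth.
The perfect twelfth is 19 semitones; here we have 20, one semitone wider: augmented.
(Equivalently, a compound augmented fifth: an augmented fifth plus an octave.)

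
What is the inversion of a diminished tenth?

First reduce the compound diminished tenth to its simple form, a diminished third.
Inverted interval numbers add to nine, so a third pairs with a sixth (3 + 6 = 9).
Quality inverts too: diminished becomes augmented. That makes the inversion an augmented sixth.

A6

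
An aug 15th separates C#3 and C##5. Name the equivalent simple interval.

A8

Take out an octave (7 from the number): 15 − 7 = 8.
So an augmented fifteenth is an octave plus an augmented octave. The quality is unchanged.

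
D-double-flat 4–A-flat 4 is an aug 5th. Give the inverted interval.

Inverted interval numbers add to nine, so a fifth pairs with a fourth (5 + 4 = 9).
And augmented becomes diminished under inversion, so we get a diminished fourth.

d4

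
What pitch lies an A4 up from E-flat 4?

Four letter names up from E: A.
An augmented fourth spans 6 semitones, so from Eb4 the target pitch is A4.

A 4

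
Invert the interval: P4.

Interval numbers invert to sum to nine: 4 + 5 = 9, so a fourth inverts to a fifth.
Quality inverts too: perfect stays perfect. That makes the inversion a perfect fifth.

perfect fifth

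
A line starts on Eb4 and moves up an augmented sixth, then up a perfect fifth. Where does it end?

G#5

Up an augmented sixth from Eb4: C#5 (10 semitones up).
A perfect fifth up from C#5 is G#5.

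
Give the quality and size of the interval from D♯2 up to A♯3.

perfect 12th

D to A spans five letter names (D-E-F-G-A), plus an octave: a twelfth.
The perfect twelfth spans 19 semitones, and D#2 to A#3 is exactly 19 semitones — so this is a perfect twelfth.
(Equivalently, a compound perfect fifth: a perfect fifth plus an octave.)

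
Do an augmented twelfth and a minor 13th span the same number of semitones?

An augmented twelfth spans 20 semitones, and a minor thirteenth also spans 20 semitones — they're enharmonic.

Yes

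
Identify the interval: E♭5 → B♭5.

E to B spans five letter names (E-F-G-A-B): a fifth.
Counting semitones, Eb5→Bb5 is 7, which is the perfect fifth.

perfect fifth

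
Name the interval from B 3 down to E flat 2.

augmented twelfth

Descending from B3 to Eb2 is the same interval as ascending Eb2 to B3.
E to B spans five letter names (E-F-G-A-B), plus an octave — that makes it a twelfth of some quality.
A perfect twelfth would be 19 semitones; Eb2 to B3 is 20, one semitone wider, so the interval is augmented.
(Equivalently, a compound augmented fifth: an augmented fifth plus an octave.)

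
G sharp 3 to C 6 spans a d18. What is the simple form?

Subtracting seven from the interval number removes an octave: 18 − 14 = 4.
Quality carries through unchanged, so the simple form is a diminished fourth.

diminished fourth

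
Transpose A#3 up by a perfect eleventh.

D#5

The eleventh's letter: A up four letter names plus an octave → D.
A perfect eleventh is 17 semitones; 17 semitones up from A#3 gives D#5.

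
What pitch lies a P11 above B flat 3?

E flat 5

Counting four letter names plus an octave up from B lands on E.
Moving 17 semitones up from Bb3 (the size of a perfect eleventh) reaches Eb5.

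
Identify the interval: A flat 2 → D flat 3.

A to D spans four letter names (A-B-C-D): a fourth.
The perfect fourth spans 5 semitones, and Ab2 to Db3 is exactly 5 semitones — so this is a perfect fourth.

P4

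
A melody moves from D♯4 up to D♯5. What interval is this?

perfect octave

D to D is the same letter name, plus an octave: an octave.
The perfect octave spans 12 semitones, and D#4 to D#5 is exactly 12 semitones — so this is a perfect octave.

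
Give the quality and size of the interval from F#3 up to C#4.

F to C spans five letter names (F-G-A-B-C): a fifth.
The perfect fifth spans 7 semitones, and F#3 to C#4 is exactly 7 semitones — so this is a perfect fifth.

perfect fifth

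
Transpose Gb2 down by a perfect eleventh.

Db1

Counting four letter names plus an octave down from G lands on D.
A perfect eleventh spans 17 semitones, so from Gb2 the target pitch is Db1.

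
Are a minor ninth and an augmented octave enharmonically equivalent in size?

A minor ninth = 13 semitones = an augmented octave; enharmonically equal.

Yes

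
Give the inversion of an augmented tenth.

diminished sixth

First reduce the compound augmented tenth to its simple form, an augmented third.
Inverted interval numbers add to nine, so a third pairs with a sixth (3 + 6 = 9).
Quality inverts too: augmented becomes diminished. That makes the inversion a diminished sixth.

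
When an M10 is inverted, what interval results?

First reduce the compound major tenth to its simple form, a major third.
Inverted interval numbers add to nine, so a third pairs with a sixth (3 + 6 = 9).
And major becomes minor under inversion, so we get a minor sixth.

minor sixth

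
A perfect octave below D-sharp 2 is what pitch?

The letter stays D (same as the start), shifted an octave down.
A perfect octave spans 12 semitones, so from D#2 the target pitch is D#1.

D-sharp 1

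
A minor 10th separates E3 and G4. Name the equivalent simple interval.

minor third

Subtracting seven from the interval number removes an octave: 10 − 7 = 3.
Quality carries through unchanged, so the simple form is a minor third.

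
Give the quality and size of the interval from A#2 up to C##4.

major tenth

A to C spans three letter names (A-B-C), plus an octave, so the interval is some kind of tenth.
The major tenth spans 16 semitones, and A#2 to C##4 is exactly 16 semitones — so this is a major tenth.
(Equivalently, a compound major third: a major third plus an octave.)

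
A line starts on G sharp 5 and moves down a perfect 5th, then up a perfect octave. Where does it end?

Down a perfect fifth from G#5: C#5 (7 semitones down).
A perfect octave up from C#5 is C#6.

C sharp 6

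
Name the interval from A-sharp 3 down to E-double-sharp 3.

Descending from A#3 to E##3 is the same interval as ascending E##3 to A#3.
E to A spans four letter names (E-F-G-A): a fourth.
A perfect fourth would be 5 semitones; E##3 to A#3 is 4, one semitone narrower, so the interval is diminished.

diminished fourth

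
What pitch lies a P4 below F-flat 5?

Counting four letter names down from F lands on C.
A perfect fourth spans 5 semitones, so from Fb5 the target pitch is Cb5.

C-flat 5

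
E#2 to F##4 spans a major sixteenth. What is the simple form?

major 2nd

Subtracting seven from the interval number removes an octave: 16 − 14 = 2.
That makes a major sixteenth a compound major second — 2 octaves plus a major second.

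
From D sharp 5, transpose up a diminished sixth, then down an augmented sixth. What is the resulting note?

D#5 up a diminished sixth → Bb5 (7 semitones).
Down an augmented sixth from Bb5: Dbb5 (10 semitones down).

D double-flat 5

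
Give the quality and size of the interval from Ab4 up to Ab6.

P15

A to A is the same letter name, plus 2 octaves — that makes it a fifteenth of some quality.
Ab4 to Ab6 is 24 semitones, matching the perfect fifteenth exactly, so the quality is perfect.
(Equivalently, a compound perfect octave: a perfect octave plus an octave.)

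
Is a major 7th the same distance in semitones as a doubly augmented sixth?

Yes

A major seventh spans 11 semitones, and a doubly augmented sixth also spans 11 semitones — they're enharmonic.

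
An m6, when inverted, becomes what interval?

major 3rd

The rule of nine gives the new number: 9 − 6 = 3, so a sixth becomes a third.
The quality also flips — minor becomes major — giving a major third.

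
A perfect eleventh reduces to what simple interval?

Each octave removed subtracts seven from the number: 11 − 7 = 4.
That makes a perfect eleventh a compound perfect fourth — an octave plus a perfect fourth.

P4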